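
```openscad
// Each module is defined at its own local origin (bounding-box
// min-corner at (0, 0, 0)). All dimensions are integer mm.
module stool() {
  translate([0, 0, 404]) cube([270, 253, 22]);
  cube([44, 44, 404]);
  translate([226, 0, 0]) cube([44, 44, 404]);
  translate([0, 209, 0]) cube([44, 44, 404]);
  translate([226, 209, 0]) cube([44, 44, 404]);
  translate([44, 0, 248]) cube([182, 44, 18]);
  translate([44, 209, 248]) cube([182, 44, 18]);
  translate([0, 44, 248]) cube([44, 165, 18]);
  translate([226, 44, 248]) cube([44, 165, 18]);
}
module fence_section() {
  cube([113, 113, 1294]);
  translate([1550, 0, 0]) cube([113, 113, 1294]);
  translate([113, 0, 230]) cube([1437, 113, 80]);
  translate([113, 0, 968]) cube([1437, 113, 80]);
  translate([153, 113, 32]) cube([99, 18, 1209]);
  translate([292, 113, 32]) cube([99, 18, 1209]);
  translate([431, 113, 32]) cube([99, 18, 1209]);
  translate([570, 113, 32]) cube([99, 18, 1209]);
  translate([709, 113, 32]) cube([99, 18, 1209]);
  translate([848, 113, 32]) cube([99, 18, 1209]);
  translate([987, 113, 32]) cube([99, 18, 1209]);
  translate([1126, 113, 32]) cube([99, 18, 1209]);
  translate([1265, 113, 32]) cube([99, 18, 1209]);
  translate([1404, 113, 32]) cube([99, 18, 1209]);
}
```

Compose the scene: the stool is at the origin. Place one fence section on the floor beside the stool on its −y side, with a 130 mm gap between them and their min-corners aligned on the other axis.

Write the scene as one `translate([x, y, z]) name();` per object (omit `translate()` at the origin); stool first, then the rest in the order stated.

stool();
translate([0, -261, 0]) fence_section();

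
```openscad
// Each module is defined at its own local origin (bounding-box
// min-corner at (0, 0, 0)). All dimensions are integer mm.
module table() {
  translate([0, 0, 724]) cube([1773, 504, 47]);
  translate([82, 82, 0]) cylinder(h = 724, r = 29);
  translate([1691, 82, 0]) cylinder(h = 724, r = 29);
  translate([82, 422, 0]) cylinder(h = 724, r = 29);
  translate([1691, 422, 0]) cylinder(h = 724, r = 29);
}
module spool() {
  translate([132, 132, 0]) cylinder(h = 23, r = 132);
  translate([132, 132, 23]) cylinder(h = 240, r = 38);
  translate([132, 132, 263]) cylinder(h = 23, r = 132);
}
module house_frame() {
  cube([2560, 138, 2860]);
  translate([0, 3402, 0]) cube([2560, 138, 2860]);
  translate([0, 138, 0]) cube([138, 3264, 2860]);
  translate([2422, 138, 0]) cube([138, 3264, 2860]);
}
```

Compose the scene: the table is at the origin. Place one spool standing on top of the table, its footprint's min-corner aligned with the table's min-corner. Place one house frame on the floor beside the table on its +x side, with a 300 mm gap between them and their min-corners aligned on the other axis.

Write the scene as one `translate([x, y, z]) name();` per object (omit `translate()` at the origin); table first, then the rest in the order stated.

table();
translate([0, 0, 771]) spool();
translate([2073, 0, 0]) house_frame();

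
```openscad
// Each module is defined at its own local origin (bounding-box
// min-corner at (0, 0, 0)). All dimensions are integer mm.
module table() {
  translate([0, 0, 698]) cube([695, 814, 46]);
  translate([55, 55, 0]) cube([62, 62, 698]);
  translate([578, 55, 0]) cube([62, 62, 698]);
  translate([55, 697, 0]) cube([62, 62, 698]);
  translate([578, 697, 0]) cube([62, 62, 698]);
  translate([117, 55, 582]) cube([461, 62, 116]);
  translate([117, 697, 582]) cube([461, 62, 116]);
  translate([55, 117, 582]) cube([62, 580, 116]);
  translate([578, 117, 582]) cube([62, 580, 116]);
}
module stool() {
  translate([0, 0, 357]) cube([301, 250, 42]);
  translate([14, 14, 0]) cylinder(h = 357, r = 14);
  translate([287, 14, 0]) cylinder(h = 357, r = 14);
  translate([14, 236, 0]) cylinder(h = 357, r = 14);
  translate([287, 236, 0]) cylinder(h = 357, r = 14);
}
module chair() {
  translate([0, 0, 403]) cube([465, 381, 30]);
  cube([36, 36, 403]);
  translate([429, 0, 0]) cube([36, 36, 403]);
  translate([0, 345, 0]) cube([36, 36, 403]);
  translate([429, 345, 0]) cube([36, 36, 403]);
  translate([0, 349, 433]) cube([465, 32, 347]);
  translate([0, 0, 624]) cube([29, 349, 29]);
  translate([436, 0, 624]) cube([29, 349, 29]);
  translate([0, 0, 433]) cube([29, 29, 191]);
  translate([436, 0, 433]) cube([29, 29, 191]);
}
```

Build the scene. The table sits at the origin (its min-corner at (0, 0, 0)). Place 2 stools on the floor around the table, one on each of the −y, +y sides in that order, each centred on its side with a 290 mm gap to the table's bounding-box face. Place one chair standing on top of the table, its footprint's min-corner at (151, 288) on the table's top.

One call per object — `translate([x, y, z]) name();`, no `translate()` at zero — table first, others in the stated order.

table();
translate([197, -540, 0]) stool();
translate([197, 1104, 0]) stool();
translate([151, 288, 744]) chair();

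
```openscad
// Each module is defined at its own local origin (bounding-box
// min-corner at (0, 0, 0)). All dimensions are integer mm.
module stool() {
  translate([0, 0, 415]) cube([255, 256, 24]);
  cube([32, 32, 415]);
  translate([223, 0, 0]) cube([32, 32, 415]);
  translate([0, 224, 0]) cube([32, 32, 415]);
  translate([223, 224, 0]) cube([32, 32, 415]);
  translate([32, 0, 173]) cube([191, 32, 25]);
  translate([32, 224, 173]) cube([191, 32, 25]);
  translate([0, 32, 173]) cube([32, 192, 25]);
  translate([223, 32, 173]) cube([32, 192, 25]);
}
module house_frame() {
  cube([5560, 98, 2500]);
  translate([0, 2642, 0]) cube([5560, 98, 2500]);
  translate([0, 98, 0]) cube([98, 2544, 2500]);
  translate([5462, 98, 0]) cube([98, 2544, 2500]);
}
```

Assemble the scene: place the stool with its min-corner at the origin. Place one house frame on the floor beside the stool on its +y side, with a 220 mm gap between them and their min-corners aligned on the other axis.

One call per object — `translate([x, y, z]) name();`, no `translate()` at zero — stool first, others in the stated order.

stool();
translate([0, 476, 0]) house_frame();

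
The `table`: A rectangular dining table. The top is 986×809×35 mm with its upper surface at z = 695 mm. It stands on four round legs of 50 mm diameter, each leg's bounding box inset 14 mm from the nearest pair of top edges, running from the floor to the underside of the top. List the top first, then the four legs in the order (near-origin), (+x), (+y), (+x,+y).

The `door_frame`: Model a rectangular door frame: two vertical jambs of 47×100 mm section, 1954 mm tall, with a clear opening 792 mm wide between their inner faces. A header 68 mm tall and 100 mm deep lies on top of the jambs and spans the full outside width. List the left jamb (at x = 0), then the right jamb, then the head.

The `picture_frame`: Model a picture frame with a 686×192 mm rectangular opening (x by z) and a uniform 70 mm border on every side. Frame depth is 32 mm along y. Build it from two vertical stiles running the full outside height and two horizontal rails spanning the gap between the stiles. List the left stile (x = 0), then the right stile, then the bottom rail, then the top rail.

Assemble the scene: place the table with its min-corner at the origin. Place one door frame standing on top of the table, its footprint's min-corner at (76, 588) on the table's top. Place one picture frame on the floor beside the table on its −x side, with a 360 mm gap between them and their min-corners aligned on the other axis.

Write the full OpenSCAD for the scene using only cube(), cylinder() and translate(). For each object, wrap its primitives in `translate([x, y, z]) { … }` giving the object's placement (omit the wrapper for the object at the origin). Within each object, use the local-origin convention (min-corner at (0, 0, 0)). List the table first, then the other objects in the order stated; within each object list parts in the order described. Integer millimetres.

translate([0, 0, 660]) cube([986, 809, 35]);
translate([39, 39, 0]) cylinder(h = 660, r = 25);
translate([947, 39, 0]) cylinder(h = 660, r = 25);
translate([39, 770, 0]) cylinder(h = 660, r = 25);
translate([947, 770, 0]) cylinder(h = 660, r = 25);
translate([76, 588, 695]) {
  cube([47, 100, 1954]);
  translate([839, 0, 0]) cube([47, 100, 1954]);
  translate([0, 0, 1954]) cube([886, 100, 68]);
}
translate([-1186, 0, 0]) {
  cube([70, 32, 332]);
  translate([756, 0, 0]) cube([70, 32, 332]);
  translate([70, 0, 0]) cube([686, 32, 70]);
  translate([70, 0, 262]) cube([686, 32, 70]);
}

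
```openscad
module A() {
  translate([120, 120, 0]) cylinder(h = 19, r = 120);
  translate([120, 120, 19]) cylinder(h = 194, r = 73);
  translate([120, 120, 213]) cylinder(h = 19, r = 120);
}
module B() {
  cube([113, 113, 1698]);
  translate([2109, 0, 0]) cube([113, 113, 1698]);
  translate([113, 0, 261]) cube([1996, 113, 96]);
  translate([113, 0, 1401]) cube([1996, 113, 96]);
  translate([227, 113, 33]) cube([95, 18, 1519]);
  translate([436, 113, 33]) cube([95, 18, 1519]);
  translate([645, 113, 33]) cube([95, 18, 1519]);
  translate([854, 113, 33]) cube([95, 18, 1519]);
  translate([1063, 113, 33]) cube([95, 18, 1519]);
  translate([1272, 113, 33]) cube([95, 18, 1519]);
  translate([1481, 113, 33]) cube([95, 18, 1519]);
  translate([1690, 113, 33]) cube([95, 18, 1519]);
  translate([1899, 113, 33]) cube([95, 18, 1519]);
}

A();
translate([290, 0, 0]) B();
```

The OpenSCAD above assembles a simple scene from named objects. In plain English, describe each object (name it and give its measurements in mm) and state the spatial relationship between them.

A is a spool: two coaxial disc flanges of radius 120 mm and thickness 19 mm, joined by a core cylinder of radius 73 mm and height 194 mm. The lower flange rests on z = 0 and the three cylinders share a vertical axis.

B is a fence section. Two 113×113 mm posts, 1698 mm tall, stand on the floor with a clear span of 1996 mm between their inner faces. Two horizontal rails of 113×96 mm section span the gap between the posts with their undersides at z = 261 mm and z = 1401 mm, flush with the posts' −y face. 9 pickets, each 95 mm wide, 18 mm thick and 1519 mm tall, are fixed to the +y face of the rails with their bottoms at z = 33 mm, evenly spaced across the span with equal gaps (rounded down to the nearest mm) at the −x end and between each pair — any rounding remainder accumulates at the +x end.

The fence section is on the floor beside the spool on its +x side.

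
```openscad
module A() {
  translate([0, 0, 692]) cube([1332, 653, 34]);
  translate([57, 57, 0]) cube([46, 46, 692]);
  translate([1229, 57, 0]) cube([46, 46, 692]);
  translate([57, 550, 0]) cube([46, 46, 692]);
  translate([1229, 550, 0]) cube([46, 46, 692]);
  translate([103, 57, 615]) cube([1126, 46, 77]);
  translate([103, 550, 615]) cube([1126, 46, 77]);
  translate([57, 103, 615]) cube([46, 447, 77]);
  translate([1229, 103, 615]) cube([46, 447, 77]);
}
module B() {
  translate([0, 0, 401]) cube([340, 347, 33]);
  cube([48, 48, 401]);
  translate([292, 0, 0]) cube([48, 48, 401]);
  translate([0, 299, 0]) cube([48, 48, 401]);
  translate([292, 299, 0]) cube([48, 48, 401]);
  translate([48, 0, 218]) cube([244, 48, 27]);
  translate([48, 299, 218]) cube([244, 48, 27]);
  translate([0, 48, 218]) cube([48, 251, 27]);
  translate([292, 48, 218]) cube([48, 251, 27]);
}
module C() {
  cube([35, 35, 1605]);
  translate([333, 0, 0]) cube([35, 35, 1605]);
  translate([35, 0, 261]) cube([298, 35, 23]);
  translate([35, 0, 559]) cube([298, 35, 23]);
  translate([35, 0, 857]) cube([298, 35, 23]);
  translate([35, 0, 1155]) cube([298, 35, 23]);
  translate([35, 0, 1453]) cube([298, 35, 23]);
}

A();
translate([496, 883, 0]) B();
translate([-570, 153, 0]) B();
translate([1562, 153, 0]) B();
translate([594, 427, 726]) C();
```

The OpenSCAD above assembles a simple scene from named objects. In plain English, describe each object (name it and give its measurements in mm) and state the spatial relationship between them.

A is a table: top 1332 mm (x) × 653 mm (y), 34 mm thick, upper face at z = 726 mm, on four 46×46 mm square legs, each inset 57 mm from the nearest pair of top edges, running from z = 0 to the bottom of the top. Four apron rails, 46 mm thick and 77 mm tall, run between adjacent legs with their top edges flush with the underside of the top and their outer faces flush with the legs' outer faces.

B is a simple wooden stool: a rectangular seat 340 mm (x) by 347 mm (y), 33 mm thick, top face at z = 434 mm, on four square legs, each 48×48 mm in cross-section. The legs rest on z = 0, each flush with a corner of the seat. Four stretchers, 48 mm wide and 27 mm tall, connect adjacent legs with their undersides at z = 218 mm, each running between the inner faces of the legs it joins and aligned with the legs' outer faces on the other axis.

C is a wooden ladder with two side rails of 35×35 mm section and 1605 mm height, set 368 mm apart overall. Between them run 5 rectangular rungs (35 mm deep, 23 mm thick), front faces flush with the rails' −y face. The bottom of the first rung is 261 mm above the floor and each subsequent rung is 298 mm higher than the one below.

Three stools sit around the table at the +y, −x, +x sides. The ladder is on top of the table.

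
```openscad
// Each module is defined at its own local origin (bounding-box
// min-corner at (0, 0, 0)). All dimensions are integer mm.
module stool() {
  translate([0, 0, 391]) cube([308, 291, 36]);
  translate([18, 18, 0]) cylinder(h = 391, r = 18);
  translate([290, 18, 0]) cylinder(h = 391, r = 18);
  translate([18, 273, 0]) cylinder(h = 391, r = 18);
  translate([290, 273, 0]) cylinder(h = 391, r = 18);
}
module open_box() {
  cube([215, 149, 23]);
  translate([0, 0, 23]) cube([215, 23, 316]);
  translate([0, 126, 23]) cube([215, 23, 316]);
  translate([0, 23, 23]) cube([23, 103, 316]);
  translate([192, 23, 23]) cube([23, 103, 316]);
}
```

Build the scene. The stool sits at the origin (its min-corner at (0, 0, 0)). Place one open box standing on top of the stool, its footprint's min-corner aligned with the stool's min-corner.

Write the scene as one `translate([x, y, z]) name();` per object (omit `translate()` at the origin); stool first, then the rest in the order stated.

stool();
translate([0, 0, 427]) open_box();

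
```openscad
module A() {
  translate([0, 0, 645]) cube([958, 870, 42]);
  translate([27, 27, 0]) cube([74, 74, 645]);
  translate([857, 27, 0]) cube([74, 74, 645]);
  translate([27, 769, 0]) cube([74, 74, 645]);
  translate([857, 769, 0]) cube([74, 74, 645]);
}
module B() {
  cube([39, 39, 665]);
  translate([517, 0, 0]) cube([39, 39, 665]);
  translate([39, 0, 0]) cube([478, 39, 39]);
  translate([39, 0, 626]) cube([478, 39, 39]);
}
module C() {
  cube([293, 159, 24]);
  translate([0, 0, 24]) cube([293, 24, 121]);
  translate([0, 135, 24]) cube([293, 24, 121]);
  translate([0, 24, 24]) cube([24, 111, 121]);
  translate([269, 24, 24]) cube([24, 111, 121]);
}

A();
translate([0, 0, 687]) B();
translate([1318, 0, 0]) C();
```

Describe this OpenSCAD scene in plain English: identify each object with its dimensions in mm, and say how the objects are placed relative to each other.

A is a table: top 958 mm (x) × 870 mm (y), 42 mm thick, upper face at z = 687 mm, on four 74×74 mm square legs, each inset 27 mm from the nearest pair of top edges, running from z = 0 to the bottom of the top.

B is a rectangular picture frame lying in the x–z plane (depth along y). The opening is 478 mm wide (x) by 587 mm tall (z), surrounded by a border 39 mm wide on all four sides. The frame is 39 mm deep and is made of two full-height vertical stiles with two horizontal rails fitted between them.

C is an open storage box with external size 293×159×145 mm and wall thickness 24 mm (the base is also 24 mm thick). The base covers the whole footprint; the four walls stand on the base, with the y-facing walls full-width and the x-facing walls fitting between their inner faces.

The picture frame is on top of the table. The open box is on the floor beside the table on its +x side.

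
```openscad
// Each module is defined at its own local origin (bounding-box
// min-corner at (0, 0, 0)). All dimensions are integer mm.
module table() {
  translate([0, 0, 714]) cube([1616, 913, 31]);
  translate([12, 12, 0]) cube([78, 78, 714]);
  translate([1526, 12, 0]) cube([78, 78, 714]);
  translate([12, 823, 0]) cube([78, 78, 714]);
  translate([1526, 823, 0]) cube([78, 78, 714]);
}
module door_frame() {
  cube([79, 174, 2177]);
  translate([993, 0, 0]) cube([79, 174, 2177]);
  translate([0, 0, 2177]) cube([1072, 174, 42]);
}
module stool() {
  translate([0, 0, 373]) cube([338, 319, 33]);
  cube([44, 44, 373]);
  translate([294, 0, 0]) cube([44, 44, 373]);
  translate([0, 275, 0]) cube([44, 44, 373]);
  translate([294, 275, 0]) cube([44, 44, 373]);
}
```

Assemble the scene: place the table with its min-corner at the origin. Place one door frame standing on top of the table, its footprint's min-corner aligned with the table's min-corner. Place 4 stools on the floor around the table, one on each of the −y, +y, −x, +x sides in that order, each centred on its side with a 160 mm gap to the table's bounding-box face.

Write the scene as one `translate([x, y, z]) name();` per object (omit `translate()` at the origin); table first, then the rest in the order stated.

table();
translate([0, 0, 745]) door_frame();
translate([639, -479, 0]) stool();
translate([639, 1073, 0]) stool();
translate([-498, 297, 0]) stool();
translate([1776, 297, 0]) stool();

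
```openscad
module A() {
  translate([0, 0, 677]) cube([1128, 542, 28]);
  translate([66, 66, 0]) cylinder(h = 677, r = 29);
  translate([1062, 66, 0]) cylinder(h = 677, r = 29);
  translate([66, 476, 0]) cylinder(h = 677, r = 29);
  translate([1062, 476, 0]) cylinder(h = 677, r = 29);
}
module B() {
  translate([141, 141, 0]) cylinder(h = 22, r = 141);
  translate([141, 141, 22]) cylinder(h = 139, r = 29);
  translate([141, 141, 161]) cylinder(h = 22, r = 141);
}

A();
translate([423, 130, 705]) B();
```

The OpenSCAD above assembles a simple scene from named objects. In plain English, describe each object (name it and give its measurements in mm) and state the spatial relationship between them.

A is a table: top 1128 mm (x) × 542 mm (y), 28 mm thick, upper face at z = 705 mm, on four round legs of 58 mm diameter, each leg's bounding box inset 37 mm from the nearest pair of top edges, running from z = 0 to the bottom of the top.

B is a spool: two coaxial disc flanges of radius 141 mm and thickness 22 mm, joined by a core cylinder of radius 29 mm and height 139 mm. The lower flange rests on z = 0 and the three cylinders share a vertical axis.

The spool is on top of the table, centred.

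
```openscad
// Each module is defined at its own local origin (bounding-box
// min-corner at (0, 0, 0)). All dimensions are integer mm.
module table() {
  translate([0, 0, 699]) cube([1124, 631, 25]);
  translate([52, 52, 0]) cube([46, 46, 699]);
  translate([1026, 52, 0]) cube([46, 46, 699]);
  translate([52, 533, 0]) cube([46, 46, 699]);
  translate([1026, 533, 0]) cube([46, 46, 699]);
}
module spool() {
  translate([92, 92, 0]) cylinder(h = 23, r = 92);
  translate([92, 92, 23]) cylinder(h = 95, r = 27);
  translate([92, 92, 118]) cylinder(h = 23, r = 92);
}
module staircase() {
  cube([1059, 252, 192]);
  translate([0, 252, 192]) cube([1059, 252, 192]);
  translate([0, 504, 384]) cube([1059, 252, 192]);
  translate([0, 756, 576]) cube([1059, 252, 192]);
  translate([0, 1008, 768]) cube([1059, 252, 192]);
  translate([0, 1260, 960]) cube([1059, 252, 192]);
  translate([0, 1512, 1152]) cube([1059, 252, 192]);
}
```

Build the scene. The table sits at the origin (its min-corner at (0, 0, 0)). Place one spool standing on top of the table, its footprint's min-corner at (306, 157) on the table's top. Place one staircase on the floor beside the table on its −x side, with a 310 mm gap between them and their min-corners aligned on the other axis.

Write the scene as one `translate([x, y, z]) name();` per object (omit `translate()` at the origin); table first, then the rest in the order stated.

table();
translate([306, 157, 724]) spool();
translate([-1369, 0, 0]) staircase();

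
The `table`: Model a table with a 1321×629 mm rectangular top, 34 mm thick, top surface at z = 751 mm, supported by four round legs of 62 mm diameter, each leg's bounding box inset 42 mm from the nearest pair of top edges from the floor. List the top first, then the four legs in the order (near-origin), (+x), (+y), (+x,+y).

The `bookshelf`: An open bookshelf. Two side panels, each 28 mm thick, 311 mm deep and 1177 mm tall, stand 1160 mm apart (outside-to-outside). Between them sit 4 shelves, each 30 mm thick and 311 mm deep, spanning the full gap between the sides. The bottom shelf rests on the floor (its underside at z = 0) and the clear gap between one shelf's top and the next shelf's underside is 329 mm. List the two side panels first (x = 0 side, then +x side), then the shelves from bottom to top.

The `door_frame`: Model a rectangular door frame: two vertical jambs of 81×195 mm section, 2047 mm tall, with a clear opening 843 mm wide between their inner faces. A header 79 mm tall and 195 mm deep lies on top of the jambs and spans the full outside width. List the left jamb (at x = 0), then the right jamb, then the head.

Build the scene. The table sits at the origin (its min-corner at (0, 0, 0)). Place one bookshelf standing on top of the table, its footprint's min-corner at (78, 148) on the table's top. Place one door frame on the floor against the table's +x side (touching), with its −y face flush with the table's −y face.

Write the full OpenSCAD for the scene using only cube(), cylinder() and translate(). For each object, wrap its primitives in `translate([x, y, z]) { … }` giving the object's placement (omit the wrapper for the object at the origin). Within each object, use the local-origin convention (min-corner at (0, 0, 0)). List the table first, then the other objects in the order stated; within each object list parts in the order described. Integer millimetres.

translate([0, 0, 717]) cube([1321, 629, 34]);
translate([73, 73, 0]) cylinder(h = 717, r = 31);
translate([1248, 73, 0]) cylinder(h = 717, r = 31);
translate([73, 556, 0]) cylinder(h = 717, r = 31);
translate([1248, 556, 0]) cylinder(h = 717, r = 31);
translate([78, 148, 751]) {
  cube([28, 311, 1177]);
  translate([1132, 0, 0]) cube([28, 311, 1177]);
  translate([28, 0, 0]) cube([1104, 311, 30]);
  translate([28, 0, 359]) cube([1104, 311, 30]);
  translate([28, 0, 718]) cube([1104, 311, 30]);
  translate([28, 0, 1077]) cube([1104, 311, 30]);
}
translate([1321, 0, 0]) {
  cube([81, 195, 2047]);
  translate([924, 0, 0]) cube([81, 195, 2047]);
  translate([0, 0, 2047]) cube([1005, 195, 79]);
}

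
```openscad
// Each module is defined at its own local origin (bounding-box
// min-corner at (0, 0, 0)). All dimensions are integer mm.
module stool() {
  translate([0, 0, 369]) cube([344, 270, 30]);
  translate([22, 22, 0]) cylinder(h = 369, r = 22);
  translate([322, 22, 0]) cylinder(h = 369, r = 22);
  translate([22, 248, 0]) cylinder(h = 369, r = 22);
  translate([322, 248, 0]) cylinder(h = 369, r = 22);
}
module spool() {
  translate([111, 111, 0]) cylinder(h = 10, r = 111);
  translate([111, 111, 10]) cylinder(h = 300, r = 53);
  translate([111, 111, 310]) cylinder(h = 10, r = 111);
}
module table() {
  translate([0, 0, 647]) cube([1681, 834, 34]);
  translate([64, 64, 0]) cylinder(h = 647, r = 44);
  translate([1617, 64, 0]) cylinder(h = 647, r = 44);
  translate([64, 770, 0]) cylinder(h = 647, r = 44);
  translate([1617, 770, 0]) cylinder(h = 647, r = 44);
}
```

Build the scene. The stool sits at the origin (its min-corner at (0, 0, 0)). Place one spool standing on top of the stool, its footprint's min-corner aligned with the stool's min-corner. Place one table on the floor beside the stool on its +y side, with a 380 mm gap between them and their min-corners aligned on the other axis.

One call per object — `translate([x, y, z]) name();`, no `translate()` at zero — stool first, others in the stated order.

stool();
translate([0, 0, 399]) spool();
translate([0, 650, 0]) table();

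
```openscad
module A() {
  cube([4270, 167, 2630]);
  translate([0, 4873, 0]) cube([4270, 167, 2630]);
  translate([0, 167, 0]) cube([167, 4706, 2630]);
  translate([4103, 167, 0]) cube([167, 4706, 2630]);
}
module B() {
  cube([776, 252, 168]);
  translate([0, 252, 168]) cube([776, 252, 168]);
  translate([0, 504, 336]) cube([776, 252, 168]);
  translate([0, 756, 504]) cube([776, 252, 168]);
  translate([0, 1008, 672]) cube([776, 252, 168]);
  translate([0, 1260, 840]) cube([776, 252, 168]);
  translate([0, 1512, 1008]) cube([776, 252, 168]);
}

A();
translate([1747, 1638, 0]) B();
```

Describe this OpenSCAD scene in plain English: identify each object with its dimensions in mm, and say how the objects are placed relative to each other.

A is a box-shaped house frame (walls only): outside footprint 4270×5040 mm, wall height 2630 mm, wall thickness 167 mm. The two y-facing walls run the full x-width; the two x-facing walls fit between the inner faces of the y-facing walls.

B is a run of 7 identical solid stair steps. Each tread is 776×252 mm and each step block is 168 mm high. Step 1 rests on the floor; step k is offset from step 1 by (k−1)×252 mm in y and (k−1)×168 mm in z.

The staircase sits inside the house frame, centred.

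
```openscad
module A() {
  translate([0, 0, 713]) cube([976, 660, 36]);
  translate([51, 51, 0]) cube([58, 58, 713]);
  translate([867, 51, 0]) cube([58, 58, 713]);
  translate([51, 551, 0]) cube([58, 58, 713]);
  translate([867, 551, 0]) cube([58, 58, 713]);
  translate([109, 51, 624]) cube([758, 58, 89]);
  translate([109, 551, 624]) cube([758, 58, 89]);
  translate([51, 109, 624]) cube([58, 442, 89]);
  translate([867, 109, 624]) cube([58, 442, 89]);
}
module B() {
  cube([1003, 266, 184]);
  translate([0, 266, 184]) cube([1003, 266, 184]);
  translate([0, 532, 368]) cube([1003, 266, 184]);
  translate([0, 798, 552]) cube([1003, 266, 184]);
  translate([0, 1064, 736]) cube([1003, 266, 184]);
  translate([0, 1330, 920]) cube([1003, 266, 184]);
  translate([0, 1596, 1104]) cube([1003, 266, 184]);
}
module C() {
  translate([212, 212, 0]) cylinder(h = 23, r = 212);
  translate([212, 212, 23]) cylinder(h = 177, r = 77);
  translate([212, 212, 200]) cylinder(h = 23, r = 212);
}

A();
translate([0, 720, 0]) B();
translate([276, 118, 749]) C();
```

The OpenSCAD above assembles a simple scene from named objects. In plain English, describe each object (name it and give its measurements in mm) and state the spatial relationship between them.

A is a table with a 976×660 mm rectangular top, 36 mm thick, top surface at z = 749 mm, supported by four 58×58 mm square legs, each inset 51 mm from the nearest pair of top edges, running from the floor. Four apron rails, 58 mm thick and 89 mm tall, run between adjacent legs with their top edges flush with the underside of the top and their outer faces flush with the legs' outer faces.

B is a straight staircase of 7 solid steps. Each step is 1003 mm wide (x), 266 mm deep (y, the going) and 184 mm tall (the rise). The first step rests on the floor; each subsequent step sits one going further in +y and one rise higher in +z, directly behind and above the previous step with no overlap.

C is a spool: two coaxial disc flanges of radius 212 mm and thickness 23 mm, joined by a core cylinder of radius 77 mm and height 177 mm. The lower flange rests on z = 0 and the three cylinders share a vertical axis.

The staircase is on the floor beside the table on its +y side. The spool is on top of the table, centred.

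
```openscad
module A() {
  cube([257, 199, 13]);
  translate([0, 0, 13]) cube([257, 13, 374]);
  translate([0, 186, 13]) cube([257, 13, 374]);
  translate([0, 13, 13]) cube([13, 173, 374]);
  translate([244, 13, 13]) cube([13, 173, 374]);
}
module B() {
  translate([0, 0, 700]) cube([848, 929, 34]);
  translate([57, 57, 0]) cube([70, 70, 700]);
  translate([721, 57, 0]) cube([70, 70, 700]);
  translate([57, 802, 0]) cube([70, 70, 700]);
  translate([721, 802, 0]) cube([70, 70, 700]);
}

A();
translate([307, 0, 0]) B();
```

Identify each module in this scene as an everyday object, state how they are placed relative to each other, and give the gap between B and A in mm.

A is an open box. B is a table. The table is on the floor beside the open box on its +x side. The gap between the table and the open box is 50 mm.

The table's nearest face is 50 mm from the open box's +x face.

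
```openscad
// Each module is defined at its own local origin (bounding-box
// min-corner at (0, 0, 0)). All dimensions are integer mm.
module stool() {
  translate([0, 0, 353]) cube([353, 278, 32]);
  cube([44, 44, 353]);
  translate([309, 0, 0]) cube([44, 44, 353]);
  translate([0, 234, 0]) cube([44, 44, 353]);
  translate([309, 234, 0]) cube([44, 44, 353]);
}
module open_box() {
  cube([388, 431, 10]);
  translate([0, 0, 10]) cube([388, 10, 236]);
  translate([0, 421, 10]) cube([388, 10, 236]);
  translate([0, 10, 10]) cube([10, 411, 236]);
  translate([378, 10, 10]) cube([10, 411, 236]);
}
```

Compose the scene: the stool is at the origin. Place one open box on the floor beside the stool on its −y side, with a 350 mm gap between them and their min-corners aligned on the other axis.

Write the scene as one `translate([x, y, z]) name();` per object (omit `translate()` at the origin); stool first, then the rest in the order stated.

stool();
translate([0, -781, 0]) open_box();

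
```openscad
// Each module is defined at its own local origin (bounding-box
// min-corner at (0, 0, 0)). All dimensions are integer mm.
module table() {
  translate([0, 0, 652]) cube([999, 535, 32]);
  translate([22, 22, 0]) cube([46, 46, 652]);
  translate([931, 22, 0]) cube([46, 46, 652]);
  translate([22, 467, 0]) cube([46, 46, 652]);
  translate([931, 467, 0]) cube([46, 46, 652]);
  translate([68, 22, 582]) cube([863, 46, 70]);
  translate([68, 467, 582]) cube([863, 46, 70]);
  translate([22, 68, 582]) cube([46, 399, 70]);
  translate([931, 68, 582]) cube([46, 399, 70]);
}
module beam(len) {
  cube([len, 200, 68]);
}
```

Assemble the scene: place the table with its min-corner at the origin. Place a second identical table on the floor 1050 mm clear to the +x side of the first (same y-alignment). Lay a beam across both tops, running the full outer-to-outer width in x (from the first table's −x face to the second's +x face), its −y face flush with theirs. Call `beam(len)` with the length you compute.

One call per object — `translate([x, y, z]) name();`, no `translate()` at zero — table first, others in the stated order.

table();
translate([2049, 0, 0]) table();
translate([0, 0, 684]) beam(3048);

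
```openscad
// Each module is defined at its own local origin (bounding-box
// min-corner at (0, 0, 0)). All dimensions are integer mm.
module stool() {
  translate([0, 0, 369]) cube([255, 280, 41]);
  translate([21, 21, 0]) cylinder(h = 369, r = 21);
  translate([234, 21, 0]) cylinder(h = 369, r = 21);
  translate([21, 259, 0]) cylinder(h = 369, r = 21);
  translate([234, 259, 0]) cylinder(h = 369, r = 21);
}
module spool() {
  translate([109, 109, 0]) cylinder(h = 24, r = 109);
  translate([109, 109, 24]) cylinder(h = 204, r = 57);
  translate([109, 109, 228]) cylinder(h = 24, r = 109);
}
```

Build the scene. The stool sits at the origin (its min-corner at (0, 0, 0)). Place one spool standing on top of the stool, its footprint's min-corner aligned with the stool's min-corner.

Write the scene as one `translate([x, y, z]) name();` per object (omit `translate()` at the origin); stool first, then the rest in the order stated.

stool();
translate([0, 0, 410]) spool();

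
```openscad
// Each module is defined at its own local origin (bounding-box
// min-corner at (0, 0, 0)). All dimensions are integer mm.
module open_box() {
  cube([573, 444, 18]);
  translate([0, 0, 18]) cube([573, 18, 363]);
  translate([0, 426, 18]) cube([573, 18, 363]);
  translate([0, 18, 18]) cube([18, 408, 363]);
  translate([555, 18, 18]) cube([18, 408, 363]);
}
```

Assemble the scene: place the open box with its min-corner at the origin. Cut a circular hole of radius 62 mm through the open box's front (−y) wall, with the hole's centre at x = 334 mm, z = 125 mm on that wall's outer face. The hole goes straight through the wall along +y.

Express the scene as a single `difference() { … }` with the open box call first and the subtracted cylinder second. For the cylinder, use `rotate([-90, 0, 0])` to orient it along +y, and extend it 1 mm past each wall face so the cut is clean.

difference() {
  open_box();
  translate([334, -1, 125]) rotate([-90, 0, 0]) cylinder(h = 20, r = 62);
}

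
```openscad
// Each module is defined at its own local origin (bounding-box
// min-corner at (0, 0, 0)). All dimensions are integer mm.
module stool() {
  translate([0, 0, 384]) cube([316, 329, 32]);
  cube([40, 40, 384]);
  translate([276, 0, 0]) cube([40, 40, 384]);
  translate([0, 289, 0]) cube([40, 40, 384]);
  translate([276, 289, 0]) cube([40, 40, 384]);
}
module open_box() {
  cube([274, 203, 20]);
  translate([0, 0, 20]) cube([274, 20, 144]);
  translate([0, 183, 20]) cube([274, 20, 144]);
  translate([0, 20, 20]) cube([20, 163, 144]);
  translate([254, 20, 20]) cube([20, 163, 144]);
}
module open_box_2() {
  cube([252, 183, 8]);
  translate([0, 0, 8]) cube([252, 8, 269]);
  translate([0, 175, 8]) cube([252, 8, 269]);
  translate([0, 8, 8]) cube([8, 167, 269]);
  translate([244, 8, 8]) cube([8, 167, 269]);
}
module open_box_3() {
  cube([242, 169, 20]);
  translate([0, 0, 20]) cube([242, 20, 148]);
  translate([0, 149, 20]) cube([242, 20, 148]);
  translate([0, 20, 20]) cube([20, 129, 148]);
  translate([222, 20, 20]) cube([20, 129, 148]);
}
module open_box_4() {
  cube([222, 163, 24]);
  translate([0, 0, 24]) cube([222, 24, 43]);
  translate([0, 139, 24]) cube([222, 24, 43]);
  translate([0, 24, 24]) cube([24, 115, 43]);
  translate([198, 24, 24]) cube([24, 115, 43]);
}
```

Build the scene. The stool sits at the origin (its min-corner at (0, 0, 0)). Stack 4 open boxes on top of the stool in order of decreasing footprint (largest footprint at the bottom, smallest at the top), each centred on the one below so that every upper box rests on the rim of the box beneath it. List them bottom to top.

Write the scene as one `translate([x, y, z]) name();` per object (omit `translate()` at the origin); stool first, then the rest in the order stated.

stool();
translate([21, 63, 416]) open_box();
translate([32, 73, 580]) open_box_2();
translate([37, 80, 857]) open_box_3();
translate([47, 83, 1025]) open_box_4();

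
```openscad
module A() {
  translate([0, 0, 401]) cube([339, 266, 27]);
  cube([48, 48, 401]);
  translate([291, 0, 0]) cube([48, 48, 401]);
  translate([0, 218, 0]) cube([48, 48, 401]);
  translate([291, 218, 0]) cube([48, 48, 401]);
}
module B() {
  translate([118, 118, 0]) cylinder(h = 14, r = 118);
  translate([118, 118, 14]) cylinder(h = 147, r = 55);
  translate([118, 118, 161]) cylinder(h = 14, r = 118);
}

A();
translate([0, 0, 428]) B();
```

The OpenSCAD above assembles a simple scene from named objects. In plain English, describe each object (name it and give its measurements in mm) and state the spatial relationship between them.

A is a four-legged stool. The seat is a 339×266×27 mm slab whose top surface is at z = 428 mm; four square legs, each 48×48 mm in cross-section, run from the floor (z = 0) to the underside of the seat, each flush with a corner of the seat.

B is a spool: two coaxial disc flanges of radius 118 mm and thickness 14 mm, joined by a core cylinder of radius 55 mm and height 147 mm. The lower flange rests on z = 0 and the three cylinders share a vertical axis.

The spool is on top of the stool.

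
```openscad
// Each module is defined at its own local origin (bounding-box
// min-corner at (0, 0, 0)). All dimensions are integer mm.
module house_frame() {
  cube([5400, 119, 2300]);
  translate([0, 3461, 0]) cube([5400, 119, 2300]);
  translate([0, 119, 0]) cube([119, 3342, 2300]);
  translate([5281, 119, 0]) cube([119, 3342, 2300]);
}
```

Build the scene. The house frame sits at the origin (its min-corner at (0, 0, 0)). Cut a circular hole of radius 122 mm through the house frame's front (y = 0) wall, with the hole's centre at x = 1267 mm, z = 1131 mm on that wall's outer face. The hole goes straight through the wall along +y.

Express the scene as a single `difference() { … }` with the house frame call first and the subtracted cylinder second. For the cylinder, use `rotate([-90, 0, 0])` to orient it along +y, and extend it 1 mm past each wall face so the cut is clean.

difference() {
  house_frame();
  translate([1267, -1, 1131]) rotate([-90, 0, 0]) cylinder(h = 121, r = 122);
}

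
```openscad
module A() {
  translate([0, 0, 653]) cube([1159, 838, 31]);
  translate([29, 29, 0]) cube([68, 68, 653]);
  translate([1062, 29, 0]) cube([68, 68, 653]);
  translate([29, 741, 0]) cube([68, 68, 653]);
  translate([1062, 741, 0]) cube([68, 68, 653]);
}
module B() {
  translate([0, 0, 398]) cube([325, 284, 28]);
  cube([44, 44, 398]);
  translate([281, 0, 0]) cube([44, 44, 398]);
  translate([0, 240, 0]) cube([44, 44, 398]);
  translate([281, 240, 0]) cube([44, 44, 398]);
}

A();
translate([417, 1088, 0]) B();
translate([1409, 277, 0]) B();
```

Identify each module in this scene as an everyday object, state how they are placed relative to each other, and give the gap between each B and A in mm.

Each stool's nearest face is 250 mm from the table's bounding box.

A is a table. B is a stool. Two stools sit around the table at the +y, +x sides. The gap between each stool and the table is 250 mm.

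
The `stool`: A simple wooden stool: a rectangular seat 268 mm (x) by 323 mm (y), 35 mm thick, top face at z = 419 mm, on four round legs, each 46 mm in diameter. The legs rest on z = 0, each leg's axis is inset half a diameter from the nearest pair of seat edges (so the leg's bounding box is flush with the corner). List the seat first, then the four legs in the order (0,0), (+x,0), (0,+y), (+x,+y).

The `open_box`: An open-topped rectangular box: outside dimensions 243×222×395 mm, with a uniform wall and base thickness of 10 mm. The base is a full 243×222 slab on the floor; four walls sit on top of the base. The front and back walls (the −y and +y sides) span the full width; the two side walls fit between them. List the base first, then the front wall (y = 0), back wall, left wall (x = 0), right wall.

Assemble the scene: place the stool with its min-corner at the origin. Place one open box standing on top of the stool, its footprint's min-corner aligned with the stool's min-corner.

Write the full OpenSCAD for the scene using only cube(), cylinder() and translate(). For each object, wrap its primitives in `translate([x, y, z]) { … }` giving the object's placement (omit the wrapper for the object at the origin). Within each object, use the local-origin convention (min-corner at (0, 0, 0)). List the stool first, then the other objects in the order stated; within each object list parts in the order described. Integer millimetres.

translate([0, 0, 384]) cube([268, 323, 35]);
translate([23, 23, 0]) cylinder(h = 384, r = 23);
translate([245, 23, 0]) cylinder(h = 384, r = 23);
translate([23, 300, 0]) cylinder(h = 384, r = 23);
translate([245, 300, 0]) cylinder(h = 384, r = 23);
translate([0, 0, 419]) {
  cube([243, 222, 10]);
  translate([0, 0, 10]) cube([243, 10, 385]);
  translate([0, 212, 10]) cube([243, 10, 385]);
  translate([0, 10, 10]) cube([10, 202, 385]);
  translate([233, 10, 10]) cube([10, 202, 385]);
}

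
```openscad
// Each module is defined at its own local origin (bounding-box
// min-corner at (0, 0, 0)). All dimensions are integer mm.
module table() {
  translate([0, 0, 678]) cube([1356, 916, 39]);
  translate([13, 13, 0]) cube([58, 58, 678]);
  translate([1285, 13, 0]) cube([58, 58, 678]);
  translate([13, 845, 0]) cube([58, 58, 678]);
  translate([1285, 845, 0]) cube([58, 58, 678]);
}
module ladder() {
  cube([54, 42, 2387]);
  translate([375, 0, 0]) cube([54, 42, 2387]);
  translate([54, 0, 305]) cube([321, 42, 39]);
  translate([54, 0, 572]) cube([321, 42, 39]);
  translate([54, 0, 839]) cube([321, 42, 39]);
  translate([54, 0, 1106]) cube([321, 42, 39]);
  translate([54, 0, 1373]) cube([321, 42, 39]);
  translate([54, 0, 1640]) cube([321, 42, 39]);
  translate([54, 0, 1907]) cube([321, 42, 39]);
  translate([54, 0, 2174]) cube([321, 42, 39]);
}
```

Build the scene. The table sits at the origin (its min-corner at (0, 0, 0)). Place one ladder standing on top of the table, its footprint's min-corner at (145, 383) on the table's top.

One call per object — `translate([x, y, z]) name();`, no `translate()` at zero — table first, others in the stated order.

table();
translate([145, 383, 717]) ladder();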